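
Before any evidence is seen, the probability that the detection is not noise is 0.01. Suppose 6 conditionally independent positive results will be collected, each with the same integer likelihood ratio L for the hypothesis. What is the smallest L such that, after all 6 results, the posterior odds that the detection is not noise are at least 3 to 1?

Prior odds = 0.01/0.99 = 1/99.
Target odds = 3.
Need L⁶ ≥ 3 ÷ (1/99) = 297.
2⁶ = 64 < 297 ≤ 729 = 3⁶, so L = 3.

3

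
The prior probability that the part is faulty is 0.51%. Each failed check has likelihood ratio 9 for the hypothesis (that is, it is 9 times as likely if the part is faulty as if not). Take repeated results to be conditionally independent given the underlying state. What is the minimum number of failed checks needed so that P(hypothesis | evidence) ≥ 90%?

Prior odds = 0.0051/0.9949 = 51/9949.
Likelihood ratio per failed check = 9.
Target posterior odds = 0.9/0.1 = 9.
Need (51/9949) × 9ⁿ ≥ 9, i.e. 9ⁿ ≥ 29847/17.
9³ = 729 falls short of 29847/17 but 9⁴ = 6561 reaches it, so n = 4.

4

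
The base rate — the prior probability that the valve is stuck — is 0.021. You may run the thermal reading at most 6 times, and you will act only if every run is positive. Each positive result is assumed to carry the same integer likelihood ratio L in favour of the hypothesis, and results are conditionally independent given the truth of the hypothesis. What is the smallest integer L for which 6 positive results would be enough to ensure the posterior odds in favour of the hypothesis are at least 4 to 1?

Prior odds = 0.021/0.979 = 21/979.
Target odds = 4.
Need L⁶ ≥ 4 ÷ (21/979) = 3916/21.
2⁶ = 64 < 3916/21 ≤ 729 = 3⁶, so L = 3.

3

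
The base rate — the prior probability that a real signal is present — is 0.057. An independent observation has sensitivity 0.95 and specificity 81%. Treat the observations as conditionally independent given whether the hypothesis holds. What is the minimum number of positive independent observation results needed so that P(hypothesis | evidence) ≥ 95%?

4

Prior odds: 0.057 ÷ 0.943 = 57/943.
False-positive rate = 1 − 0.81 = 0.19; likelihood ratio of a positive = 0.95/0.19 = 5.
Target posterior odds = 0.95/0.05 = 19.
Need (57/943) × 5ⁿ ≥ 19, i.e. 5ⁿ ≥ 943/3.
5³ = 125 falls short of 943/3 but 5⁴ = 625 reaches it, so n = 4.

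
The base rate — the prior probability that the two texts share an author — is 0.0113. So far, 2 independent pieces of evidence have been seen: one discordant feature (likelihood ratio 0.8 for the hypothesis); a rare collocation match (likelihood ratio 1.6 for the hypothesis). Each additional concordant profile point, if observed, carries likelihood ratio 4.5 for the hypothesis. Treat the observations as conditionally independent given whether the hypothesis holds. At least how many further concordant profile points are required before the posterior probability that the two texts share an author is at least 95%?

Prior odds = 0.0113/0.9887 = 113/9887.
Combined Bayes factor of the evidence already in hand = 0.8 × 1.6 = 1.28.
Odds after that evidence = (113/9887) × 1.28 = 3616/247175.
Target odds = 0.95/0.05 = 19.
Need 4.5ⁿ ≥ 19 ÷ (3616/247175) = 4696325/3616.
4.5⁴ = 410.0625 falls short of 4696325/3616 but 4.5⁵ = 1845.28125 reaches it, so n = 5.

5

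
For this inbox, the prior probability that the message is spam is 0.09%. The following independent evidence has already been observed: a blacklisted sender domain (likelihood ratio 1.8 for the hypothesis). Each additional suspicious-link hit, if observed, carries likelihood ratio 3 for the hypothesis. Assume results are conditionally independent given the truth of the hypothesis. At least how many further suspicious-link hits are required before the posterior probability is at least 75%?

Prior odds = 0.0009/0.9991 = 9/9991.
Bayes factor of the evidence already in hand = 1.8.
Odds after that evidence = (9/9991) × 1.8 = 81/49955.
Target odds = 0.75/0.25 = 3.
Need 3ⁿ ≥ 3 ÷ (81/49955) = 49955/27.
3⁶ = 729 falls short of 49955/27 but 3⁷ = 2187 reaches it, so n = 7.

7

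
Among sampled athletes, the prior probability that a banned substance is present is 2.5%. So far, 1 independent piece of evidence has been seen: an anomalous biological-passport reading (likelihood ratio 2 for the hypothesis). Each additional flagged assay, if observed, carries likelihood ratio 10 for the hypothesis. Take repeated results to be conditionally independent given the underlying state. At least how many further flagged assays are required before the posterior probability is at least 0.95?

3

Prior odds = 0.025/0.975 = 1/39.
Bayes factor of the evidence already in hand = 2.
Odds after that evidence = (1/39) × 2 = 2/39.
Target odds = 0.95/0.05 = 19.
Need 10ⁿ ≥ 19 ÷ (2/39) = 370.5.
10² = 100 falls short of 370.5 but 10³ = 1000 reaches it, so n = 3.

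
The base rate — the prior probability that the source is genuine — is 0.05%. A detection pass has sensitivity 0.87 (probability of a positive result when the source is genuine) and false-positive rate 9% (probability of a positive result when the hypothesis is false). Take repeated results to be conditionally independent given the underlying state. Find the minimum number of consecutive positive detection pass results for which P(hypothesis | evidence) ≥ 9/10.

Prior odds = 0.0005/0.9995 = 1/1999.
Likelihood ratio of a positive result = 0.87/0.09 = 29/3.
Target odds: 0.9 ÷ 0.1 = 9.
Need (1/1999) × (29/3)ⁿ ≥ 9, i.e. (29/3)ⁿ ≥ 17991.
(29/3)⁴ = 707281/81 falls short of 17991 but (29/3)⁵ = 20511149/243 reaches it, so n = 5.

5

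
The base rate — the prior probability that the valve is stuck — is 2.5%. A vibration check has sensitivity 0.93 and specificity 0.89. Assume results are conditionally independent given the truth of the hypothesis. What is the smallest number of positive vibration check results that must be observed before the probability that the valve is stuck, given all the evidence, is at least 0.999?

Prior odds: 0.025 ÷ 0.975 = 1/39.
False-positive rate = 1 − 0.89 = 0.11; likelihood ratio of a positive = 0.93/0.11 = 93/11.
Target posterior odds = 0.999/0.001 = 999.
Need (1/39) × (93/11)ⁿ ≥ 999, i.e. (93/11)ⁿ ≥ 38961.
(93/11)⁴ = 74805201/14641 falls short of 38961 but (93/11)⁵ ≈43196.8 reaches it, so n = 5.

5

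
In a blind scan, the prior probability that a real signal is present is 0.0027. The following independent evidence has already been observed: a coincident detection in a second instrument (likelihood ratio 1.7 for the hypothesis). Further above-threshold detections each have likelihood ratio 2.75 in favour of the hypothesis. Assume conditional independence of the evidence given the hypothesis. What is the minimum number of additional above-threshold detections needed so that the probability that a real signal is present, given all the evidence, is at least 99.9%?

Prior odds = 0.0027/0.9973 = 27/9973.
Bayes factor of the evidence already in hand = 1.7.
Odds after that evidence = (27/9973) × 1.7 = 459/99730.
Target odds = 0.999/0.001 = 999.
Need 2.75ⁿ ≥ 999 ÷ (459/99730) = 3690010/17.
2.75¹² ≈187065 falls short of 3690010/17 but 2.75¹³ ≈514428 reaches it, so n = 13.

13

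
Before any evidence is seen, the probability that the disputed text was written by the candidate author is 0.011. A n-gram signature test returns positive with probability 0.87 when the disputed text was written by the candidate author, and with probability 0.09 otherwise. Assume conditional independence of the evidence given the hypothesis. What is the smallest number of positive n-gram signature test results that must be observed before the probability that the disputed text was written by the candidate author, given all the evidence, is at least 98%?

Prior odds = 0.011/0.989 = 11/989.
Likelihood ratio of a positive result = 0.87/0.09 = 29/3.
Target odds: 0.98 ÷ 0.02 = 49.
Need (11/989) × (29/3)ⁿ ≥ 49, i.e. (29/3)ⁿ ≥ 48461/11.
(29/3)³ = 24389/27 falls short of 48461/11 but (29/3)⁴ = 707281/81 reaches it, so n = 4.

4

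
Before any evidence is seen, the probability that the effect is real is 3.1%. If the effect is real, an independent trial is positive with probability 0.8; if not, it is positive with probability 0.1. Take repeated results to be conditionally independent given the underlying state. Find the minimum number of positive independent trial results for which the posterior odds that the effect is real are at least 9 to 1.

Prior odds: 0.031 ÷ 0.969 = 31/969.
Likelihood ratio of a positive = 0.8/0.1 = 8.
Target odds = 9.
Require 8ⁿ ≥ 9 ÷ (31/969) = 8721/31.
8² = 64 falls short of 8721/31 but 8³ = 512 reaches it, so n = 3.

3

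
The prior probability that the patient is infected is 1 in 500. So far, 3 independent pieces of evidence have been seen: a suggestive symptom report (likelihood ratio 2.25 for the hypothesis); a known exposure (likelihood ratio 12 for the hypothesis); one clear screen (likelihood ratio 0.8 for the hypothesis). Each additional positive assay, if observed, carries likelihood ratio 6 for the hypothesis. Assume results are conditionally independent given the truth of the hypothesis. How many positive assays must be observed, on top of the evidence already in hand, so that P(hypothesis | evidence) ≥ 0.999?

6

Prior odds = 0.002/0.998 = 1/499.
Combined Bayes factor of the evidence already in hand = 2.25 × 12 × 0.8 = 21.6.
Odds after that evidence = (1/499) × 21.6 = 108/2495.
Target odds = 0.999/0.001 = 999.
Need 6ⁿ ≥ 999 ÷ (108/2495) = 23078.75.
6⁵ = 7776 falls short of 23078.75 but 6⁶ = 46656 reaches it, so n = 6.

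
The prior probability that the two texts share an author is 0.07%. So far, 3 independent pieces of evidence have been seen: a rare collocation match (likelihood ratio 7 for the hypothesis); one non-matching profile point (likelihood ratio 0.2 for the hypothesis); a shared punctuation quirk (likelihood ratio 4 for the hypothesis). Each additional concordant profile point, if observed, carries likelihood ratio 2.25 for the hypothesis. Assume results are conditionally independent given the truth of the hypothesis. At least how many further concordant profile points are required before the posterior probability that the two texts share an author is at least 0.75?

9

Prior odds = 0.0007/0.9993 = 7/9993.
Combined Bayes factor of the evidence already in hand = 7 × 0.2 × 4 = 5.6.
Odds after that evidence = (7/9993) × 5.6 = 196/49965.
Target odds = 0.75/0.25 = 3.
Need 2.25ⁿ ≥ 3 ÷ (196/49965) = 149895/196.
2.25⁸ = 43046721/65536 falls short of 149895/196 but 2.25⁹ = 387420489/262144 reaches it, so n = 9.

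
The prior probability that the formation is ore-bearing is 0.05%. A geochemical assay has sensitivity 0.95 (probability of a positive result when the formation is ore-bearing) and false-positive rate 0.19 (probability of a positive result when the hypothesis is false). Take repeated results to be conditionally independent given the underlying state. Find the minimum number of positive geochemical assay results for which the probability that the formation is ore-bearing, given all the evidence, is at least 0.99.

8

Prior odds: 0.0005 ÷ 0.9995 = 1/1999.
Likelihood ratio of a positive result = 0.95/0.19 = 5.
Target odds: 0.99 ÷ 0.01 = 99.
Require 5ⁿ ≥ 99 ÷ (1/1999) = 197901.
5⁷ = 78125 falls short of 197901 but 5⁸ = 390625 reaches it, so n = 8.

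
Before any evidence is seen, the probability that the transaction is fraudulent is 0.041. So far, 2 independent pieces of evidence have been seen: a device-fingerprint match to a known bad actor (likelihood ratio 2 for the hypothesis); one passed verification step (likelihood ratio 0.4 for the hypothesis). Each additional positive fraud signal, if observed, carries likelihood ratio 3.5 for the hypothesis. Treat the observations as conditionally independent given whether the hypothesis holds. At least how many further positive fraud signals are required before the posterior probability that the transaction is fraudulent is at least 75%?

4

Prior odds = 0.041/0.959 = 41/959.
Combined Bayes factor of the evidence already in hand = 2 × 0.4 = 0.8.
Odds after that evidence = (41/959) × 0.8 = 164/4795.
Target odds = 0.75/0.25 = 3.
Need 3.5ⁿ ≥ 3 ÷ (164/4795) = 14385/164.
3.5³ = 42.875 falls short of 14385/164 but 3.5⁴ = 150.0625 reaches it, so n = 4.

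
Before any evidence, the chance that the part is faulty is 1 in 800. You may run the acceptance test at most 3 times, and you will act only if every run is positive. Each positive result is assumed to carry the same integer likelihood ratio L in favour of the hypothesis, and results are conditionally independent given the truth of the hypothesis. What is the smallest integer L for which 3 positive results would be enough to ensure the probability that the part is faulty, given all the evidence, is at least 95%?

25

Prior odds = 0.00125/0.99875 = 1/799.
Target odds = 0.95/0.05 = 19.
Need L³ ≥ 19 ÷ (1/799) = 15181.
24³ = 13824 < 15181 ≤ 15625 = 25³, so L = 25.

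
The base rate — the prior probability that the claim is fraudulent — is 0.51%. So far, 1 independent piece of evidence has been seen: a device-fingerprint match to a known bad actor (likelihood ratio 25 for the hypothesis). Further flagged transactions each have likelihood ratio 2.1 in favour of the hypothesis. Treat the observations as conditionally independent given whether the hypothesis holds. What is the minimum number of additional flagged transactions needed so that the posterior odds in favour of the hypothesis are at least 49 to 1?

Prior odds = 0.0051/0.9949 = 51/9949.
Bayes factor of the evidence already in hand = 25.
Odds after that evidence = (51/9949) × 25 = 1275/9949.
Target odds = 49.
Need 2.1ⁿ ≥ 49 ÷ (1275/9949) = 487501/1275.
2.1⁸ ≈378.229 falls short of 487501/1275 but 2.1⁹ ≈794.28 reaches it, so n = 9.

9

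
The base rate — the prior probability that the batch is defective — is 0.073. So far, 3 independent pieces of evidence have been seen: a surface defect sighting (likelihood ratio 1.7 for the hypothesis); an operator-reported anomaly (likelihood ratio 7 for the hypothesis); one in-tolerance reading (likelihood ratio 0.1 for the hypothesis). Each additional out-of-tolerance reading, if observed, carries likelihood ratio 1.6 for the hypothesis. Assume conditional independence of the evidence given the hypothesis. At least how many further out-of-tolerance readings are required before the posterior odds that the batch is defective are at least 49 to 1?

14

Prior odds = 0.073/0.927 = 73/927.
Combined Bayes factor of the evidence already in hand = 1.7 × 7 × 0.1 = 1.19.
Odds after that evidence = (73/927) × 1.19 = 8687/92700.
Target odds = 49.
Need 1.6ⁿ ≥ 49 ÷ (8687/92700) = 648900/1241.
1.6¹³ ≈450.36 falls short of 648900/1241 but 1.6¹⁴ ≈720.576 reaches it, so n = 14.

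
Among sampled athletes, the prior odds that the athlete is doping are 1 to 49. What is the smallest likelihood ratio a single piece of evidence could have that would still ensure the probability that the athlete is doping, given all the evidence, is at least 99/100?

4851

Prior odds = 1/49.
Target odds = 0.99/0.01 = 99.
Required Bayes factor = 99 ÷ (1/49) = 4851.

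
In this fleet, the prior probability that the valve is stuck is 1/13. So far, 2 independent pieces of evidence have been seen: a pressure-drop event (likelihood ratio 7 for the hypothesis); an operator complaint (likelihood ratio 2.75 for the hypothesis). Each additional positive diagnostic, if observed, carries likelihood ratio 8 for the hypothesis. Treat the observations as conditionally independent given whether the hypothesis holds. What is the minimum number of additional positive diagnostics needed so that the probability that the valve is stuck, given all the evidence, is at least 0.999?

4

Prior odds = (1/13)/(12/13) = 1/12.
Combined Bayes factor of the evidence already in hand = 7 × 2.75 = 19.25.
Odds after that evidence = (1/12) × 19.25 = 77/48.
Target odds = 0.999/0.001 = 999.
Need 8ⁿ ≥ 999 ÷ (77/48) = 47952/77.
8³ = 512 falls short of 47952/77 but 8⁴ = 4096 reaches it, so n = 4.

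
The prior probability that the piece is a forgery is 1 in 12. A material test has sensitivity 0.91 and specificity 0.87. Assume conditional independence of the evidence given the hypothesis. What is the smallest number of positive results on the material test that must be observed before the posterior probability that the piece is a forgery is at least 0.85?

Prior odds: (1/12) ÷ (11/12) = 1/11.
False-positive rate = 1 − 0.87 = 0.13; likelihood ratio of a positive = 0.91/0.13 = 7.
Target posterior odds = 0.85/0.15 = 17/3.
Require 7ⁿ ≥ 17/3 ÷ (1/11) = 187/3.
7² = 49 falls short of 187/3 but 7³ = 343 reaches it, so n = 3.

3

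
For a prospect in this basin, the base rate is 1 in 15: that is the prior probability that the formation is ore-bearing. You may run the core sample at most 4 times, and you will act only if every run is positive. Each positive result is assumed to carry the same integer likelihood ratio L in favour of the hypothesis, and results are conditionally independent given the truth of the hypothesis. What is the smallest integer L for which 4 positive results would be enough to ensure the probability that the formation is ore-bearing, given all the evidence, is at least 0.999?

11

Prior odds = (1/15)/(14/15) = 1/14.
Target odds = 0.999/0.001 = 999.
Need L⁴ ≥ 999 ÷ (1/14) = 13986.
10⁴ = 10000 < 13986 ≤ 14641 = 11⁴, so L = 11.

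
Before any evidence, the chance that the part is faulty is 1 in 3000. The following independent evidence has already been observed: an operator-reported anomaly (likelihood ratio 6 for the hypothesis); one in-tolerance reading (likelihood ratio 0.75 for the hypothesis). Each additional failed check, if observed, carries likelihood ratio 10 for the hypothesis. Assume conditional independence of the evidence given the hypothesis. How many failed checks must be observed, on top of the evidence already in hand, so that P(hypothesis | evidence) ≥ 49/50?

5

Prior odds = (1/3000)/(2999/3000) = 1/2999.
Combined Bayes factor of the evidence already in hand = 6 × 0.75 = 4.5.
Odds after that evidence = (1/2999) × 4.5 = 9/5998.
Target odds = 0.98/0.02 = 49.
Need 10ⁿ ≥ 49 ÷ (9/5998) = 293902/9.
10⁴ = 10000 falls short of 293902/9 but 10⁵ = 100000 reaches it, so n = 5.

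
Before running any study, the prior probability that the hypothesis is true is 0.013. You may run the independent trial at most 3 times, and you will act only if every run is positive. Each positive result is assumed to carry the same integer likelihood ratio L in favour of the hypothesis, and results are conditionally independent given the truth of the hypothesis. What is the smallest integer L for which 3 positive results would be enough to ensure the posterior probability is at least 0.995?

25

Prior odds = 0.013/0.987 = 13/987.
Target odds = 0.995/0.005 = 199.
Need L³ ≥ 199 ÷ (13/987) = 196413/13.
24³ = 13824 < 196413/13 ≤ 15625 = 25³, so L = 25.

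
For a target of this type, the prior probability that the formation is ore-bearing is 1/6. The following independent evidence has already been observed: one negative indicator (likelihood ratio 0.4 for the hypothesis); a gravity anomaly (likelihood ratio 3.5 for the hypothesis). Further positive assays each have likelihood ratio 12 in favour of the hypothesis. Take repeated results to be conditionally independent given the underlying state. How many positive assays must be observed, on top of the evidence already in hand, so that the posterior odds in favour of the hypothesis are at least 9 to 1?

2

Prior odds = (1/6)/(5/6) = 0.2.
Combined Bayes factor of the evidence already in hand = 0.4 × 3.5 = 1.4.
Odds after that evidence = 0.2 × 1.4 = 0.28.
Target odds = 9.
Need 12ⁿ ≥ 9 ÷ 0.28 = 225/7.
12¹ = 12 falls short of 225/7 but 12² = 144 reaches it, so n = 2.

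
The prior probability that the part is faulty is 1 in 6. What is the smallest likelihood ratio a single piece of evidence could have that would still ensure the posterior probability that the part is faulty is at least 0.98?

Prior odds = (1/6)/(5/6) = 0.2.
Target odds = 0.98/0.02 = 49.
Required Bayes factor = 49 ÷ 0.2 = 245.

245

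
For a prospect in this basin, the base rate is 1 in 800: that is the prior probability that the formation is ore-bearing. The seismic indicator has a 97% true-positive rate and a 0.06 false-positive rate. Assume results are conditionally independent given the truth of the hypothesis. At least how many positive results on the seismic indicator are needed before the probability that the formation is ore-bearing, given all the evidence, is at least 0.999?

Prior odds = 0.00125/0.99875 = 1/799.
Likelihood ratio of a positive result = 0.97/0.06 = 97/6.
Target posterior odds = 0.999/0.001 = 999.
Require (97/6)ⁿ ≥ 999 ÷ (1/799) = 798201.
(97/6)⁴ = 88529281/1296 falls short of 798201 but (97/6)⁵ ≈1.10434e+06 reaches it, so n = 5.

5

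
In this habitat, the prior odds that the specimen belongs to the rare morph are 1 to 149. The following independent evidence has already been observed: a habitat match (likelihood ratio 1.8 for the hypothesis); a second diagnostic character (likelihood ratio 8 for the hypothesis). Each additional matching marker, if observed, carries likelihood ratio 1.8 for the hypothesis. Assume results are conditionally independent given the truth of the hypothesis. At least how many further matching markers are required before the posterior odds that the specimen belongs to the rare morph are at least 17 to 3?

7

Prior odds = 1/149.
Combined Bayes factor of the evidence already in hand = 1.8 × 8 = 14.4.
Odds after that evidence = (1/149) × 14.4 = 72/745.
Target odds = 17/3.
Need 1.8ⁿ ≥ 17/3 ÷ (72/745) = 12665/216.
1.8⁶ = 531441/15625 falls short of 12665/216 but 1.8⁷ = 4782969/78125 reaches it, so n = 7.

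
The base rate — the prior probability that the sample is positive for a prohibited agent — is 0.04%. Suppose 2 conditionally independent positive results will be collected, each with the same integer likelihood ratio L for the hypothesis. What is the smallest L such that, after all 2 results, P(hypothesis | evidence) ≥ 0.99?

498

Prior odds = 0.0004/0.9996 = 1/2499.
Target odds = 0.99/0.01 = 99.
Need L² ≥ 99 ÷ (1/2499) = 247401.
497² = 247009 < 247401 ≤ 248004 = 498², so L = 498.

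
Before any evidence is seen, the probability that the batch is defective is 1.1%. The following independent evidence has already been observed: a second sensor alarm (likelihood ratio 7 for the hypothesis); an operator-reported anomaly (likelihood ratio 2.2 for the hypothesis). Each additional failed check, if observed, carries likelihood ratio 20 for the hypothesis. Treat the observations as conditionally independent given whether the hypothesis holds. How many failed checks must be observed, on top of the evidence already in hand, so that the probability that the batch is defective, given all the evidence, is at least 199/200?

Prior odds = 0.011/0.989 = 11/989.
Combined Bayes factor of the evidence already in hand = 7 × 2.2 = 15.4.
Odds after that evidence = (11/989) × 15.4 = 847/4945.
Target odds = 0.995/0.005 = 199.
Need 20ⁿ ≥ 199 ÷ (847/4945) = 984055/847.
20² = 400 falls short of 984055/847 but 20³ = 8000 reaches it, so n = 3.

3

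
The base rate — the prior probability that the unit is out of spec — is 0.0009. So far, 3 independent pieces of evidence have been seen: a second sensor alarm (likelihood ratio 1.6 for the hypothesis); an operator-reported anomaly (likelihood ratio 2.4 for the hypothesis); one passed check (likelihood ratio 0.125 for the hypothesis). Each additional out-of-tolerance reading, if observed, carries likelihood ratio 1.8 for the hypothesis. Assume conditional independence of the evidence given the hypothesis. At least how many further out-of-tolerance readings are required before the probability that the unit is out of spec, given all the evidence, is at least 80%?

Prior odds = 0.0009/0.9991 = 9/9991.
Combined Bayes factor of the evidence already in hand = 1.6 × 2.4 × 0.125 = 0.48.
Odds after that evidence = (9/9991) × 0.48 = 108/249775.
Target odds = 0.8/0.2 = 4.
Need 1.8ⁿ ≥ 4 ÷ (108/249775) = 249775/27.
1.8¹⁵ ≈6746.64 falls short of 249775/27 but 1.8¹⁶ ≈12144 reaches it, so n = 16.

16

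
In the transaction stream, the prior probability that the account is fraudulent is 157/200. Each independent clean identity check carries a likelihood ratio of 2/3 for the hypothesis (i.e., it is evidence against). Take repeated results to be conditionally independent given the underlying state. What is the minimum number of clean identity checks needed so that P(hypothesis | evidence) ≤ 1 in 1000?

Prior odds = 0.785/0.215 = 157/43.
Likelihood ratio per clean identity check = 2/3.
Target posterior odds = 0.001/0.999 = 1/999.
Need (157/43) × (2/3)ⁿ ≤ 1/999, i.e. (2/3)ⁿ ≤ 43/156843.
(2/3)²⁰ ≈0.000300729 is still above 43/156843 but (2/3)²¹ ≈0.000200486 is at or below it, so n = 21.

21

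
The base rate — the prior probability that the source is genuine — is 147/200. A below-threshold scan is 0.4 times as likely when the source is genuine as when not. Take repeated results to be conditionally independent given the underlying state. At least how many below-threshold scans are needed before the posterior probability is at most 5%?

Prior odds: 0.735 ÷ 0.265 = 147/53.
Likelihood ratio per below-threshold scan = 0.4.
Target odds: 0.05 ÷ 0.95 = 1/19.
Require 0.4ⁿ ≤ 1/19 ÷ (147/53) = 53/2793.
0.4⁴ = 0.0256 is still above 53/2793 but 0.4⁵ = 0.01024 is at or below it, so n = 5.

5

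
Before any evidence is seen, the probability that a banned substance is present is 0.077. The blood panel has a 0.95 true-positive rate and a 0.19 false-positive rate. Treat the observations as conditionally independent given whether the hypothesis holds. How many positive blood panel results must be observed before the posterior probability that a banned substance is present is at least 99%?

5

Prior odds: 0.077 ÷ 0.923 = 77/923.
Likelihood ratio of a positive result = 0.95/0.19 = 5.
Target posterior odds = 0.99/0.01 = 99.
Need (77/923) × 5ⁿ ≥ 99, i.e. 5ⁿ ≥ 8307/7.
5⁴ = 625 falls short of 8307/7 but 5⁵ = 3125 reaches it, so n = 5.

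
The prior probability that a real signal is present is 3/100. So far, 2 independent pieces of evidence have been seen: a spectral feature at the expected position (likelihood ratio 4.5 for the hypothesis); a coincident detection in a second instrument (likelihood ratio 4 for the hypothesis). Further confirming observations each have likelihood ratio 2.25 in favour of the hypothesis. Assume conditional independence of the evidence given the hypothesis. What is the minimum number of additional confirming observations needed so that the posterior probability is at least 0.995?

Prior odds = 0.03/0.97 = 3/97.
Combined Bayes factor of the evidence already in hand = 4.5 × 4 = 18.
Odds after that evidence = (3/97) × 18 = 54/97.
Target odds = 0.995/0.005 = 199.
Need 2.25ⁿ ≥ 199 ÷ (54/97) = 19303/54.
2.25⁷ = 4782969/16384 falls short of 19303/54 but 2.25⁸ = 43046721/65536 reaches it, so n = 8.

8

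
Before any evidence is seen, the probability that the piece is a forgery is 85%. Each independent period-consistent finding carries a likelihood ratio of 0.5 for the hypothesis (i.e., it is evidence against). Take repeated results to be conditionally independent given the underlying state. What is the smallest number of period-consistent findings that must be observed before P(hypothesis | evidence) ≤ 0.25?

5

Prior odds: 0.85 ÷ 0.15 = 17/3.
Likelihood ratio per period-consistent finding = 0.5.
Target posterior odds = 0.25/0.75 = 1/3.
Require 0.5ⁿ ≤ 1/3 ÷ (17/3) = 1/17.
0.5⁴ = 0.0625 is still above 1/17 but 0.5⁵ = 0.03125 is at or below it, so n = 5.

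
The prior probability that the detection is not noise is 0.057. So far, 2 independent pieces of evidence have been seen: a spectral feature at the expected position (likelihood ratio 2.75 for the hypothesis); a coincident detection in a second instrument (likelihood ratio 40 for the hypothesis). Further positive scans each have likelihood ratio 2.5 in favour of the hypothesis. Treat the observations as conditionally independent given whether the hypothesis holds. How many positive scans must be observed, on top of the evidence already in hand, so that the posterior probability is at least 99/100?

3

Prior odds = 0.057/0.943 = 57/943.
Combined Bayes factor of the evidence already in hand = 2.75 × 40 = 110.
Odds after that evidence = (57/943) × 110 = 6270/943.
Target odds = 0.99/0.01 = 99.
Need 2.5ⁿ ≥ 99 ÷ (6270/943) = 2829/190.
2.5² = 6.25 falls short of 2829/190 but 2.5³ = 15.625 reaches it, so n = 3.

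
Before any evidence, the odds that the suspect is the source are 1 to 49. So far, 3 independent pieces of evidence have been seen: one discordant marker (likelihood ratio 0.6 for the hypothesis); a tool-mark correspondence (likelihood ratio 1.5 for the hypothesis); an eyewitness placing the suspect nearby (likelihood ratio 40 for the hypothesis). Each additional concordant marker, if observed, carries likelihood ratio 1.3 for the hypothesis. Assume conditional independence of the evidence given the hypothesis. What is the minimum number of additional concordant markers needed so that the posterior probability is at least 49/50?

17

Prior odds = 1/49.
Combined Bayes factor of the evidence already in hand = 0.6 × 1.5 × 40 = 36.
Odds after that evidence = (1/49) × 36 = 36/49.
Target odds = 0.98/0.02 = 49.
Need 1.3ⁿ ≥ 49 ÷ (36/49) = 2401/36.
1.3¹⁶ ≈66.5417 falls short of 2401/36 but 1.3¹⁷ ≈86.5042 reaches it, so n = 17.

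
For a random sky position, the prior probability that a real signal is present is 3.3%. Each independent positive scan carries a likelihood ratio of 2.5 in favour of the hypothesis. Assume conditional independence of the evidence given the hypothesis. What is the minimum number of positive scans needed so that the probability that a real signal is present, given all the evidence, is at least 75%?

5

Prior odds = 0.033/0.967 = 33/967.
Likelihood ratio per positive scan = 2.5.
Target posterior odds = 0.75/0.25 = 3.
Require 2.5ⁿ ≥ 3 ÷ (33/967) = 967/11.
2.5⁴ = 39.0625 falls short of 967/11 but 2.5⁵ = 97.65625 reaches it, so n = 5.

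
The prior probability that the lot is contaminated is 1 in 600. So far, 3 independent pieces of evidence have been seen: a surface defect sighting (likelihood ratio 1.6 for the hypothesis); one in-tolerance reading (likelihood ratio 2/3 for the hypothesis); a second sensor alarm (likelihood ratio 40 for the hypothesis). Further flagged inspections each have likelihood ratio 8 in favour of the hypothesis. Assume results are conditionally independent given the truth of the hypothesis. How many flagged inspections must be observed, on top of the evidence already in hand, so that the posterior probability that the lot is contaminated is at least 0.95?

Prior odds = (1/600)/(599/600) = 1/599.
Combined Bayes factor of the evidence already in hand = 1.6 × (2/3) × 40 = 128/3.
Odds after that evidence = (1/599) × 128/3 = 128/1797.
Target odds = 0.95/0.05 = 19.
Need 8ⁿ ≥ 19 ÷ (128/1797) = 266.7421875.
8² = 64 falls short of 266.7421875 but 8³ = 512 reaches it, so n = 3.

3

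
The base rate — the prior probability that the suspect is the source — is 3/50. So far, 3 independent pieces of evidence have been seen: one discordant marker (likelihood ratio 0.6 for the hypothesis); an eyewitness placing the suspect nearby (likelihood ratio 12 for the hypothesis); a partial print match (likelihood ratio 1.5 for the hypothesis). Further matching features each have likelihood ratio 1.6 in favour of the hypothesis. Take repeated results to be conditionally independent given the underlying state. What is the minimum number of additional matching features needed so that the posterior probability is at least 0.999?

Prior odds = 0.06/0.94 = 3/47.
Combined Bayes factor of the evidence already in hand = 0.6 × 12 × 1.5 = 10.8.
Odds after that evidence = (3/47) × 10.8 = 162/235.
Target odds = 0.999/0.001 = 999.
Need 1.6ⁿ ≥ 999 ÷ (162/235) = 8695/6.
1.6¹⁵ ≈1152.92 falls short of 8695/6 but 1.6¹⁶ ≈1844.67 reaches it, so n = 16.

16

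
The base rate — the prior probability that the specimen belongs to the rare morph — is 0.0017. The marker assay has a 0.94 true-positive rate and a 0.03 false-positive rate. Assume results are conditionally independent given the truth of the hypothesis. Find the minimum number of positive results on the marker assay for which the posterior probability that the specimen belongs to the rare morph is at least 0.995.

4

Prior odds = 0.0017/0.9983 = 17/9983.
Likelihood ratio of a positive result = 0.94/0.03 = 94/3.
Target odds: 0.995 ÷ 0.005 = 199.
Need (17/9983) × (94/3)ⁿ ≥ 199, i.e. (94/3)ⁿ ≥ 1986617/17.
(94/3)³ = 830584/27 falls short of 1986617/17 but (94/3)⁴ = 78074896/81 reaches it, so n = 4.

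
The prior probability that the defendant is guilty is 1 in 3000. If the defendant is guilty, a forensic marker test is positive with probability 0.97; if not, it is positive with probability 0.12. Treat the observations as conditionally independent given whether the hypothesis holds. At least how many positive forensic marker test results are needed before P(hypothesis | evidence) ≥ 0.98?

6

Prior odds = (1/3000)/(2999/3000) = 1/2999.
Likelihood ratio of a positive = 0.97/0.12 = 97/12.
Target posterior odds = 0.98/0.02 = 49.
Require (97/12)ⁿ ≥ 49 ÷ (1/2999) = 146951.
(97/12)⁵ ≈34510.6 falls short of 146951 but (97/12)⁶ ≈278961 reaches it, so n = 6.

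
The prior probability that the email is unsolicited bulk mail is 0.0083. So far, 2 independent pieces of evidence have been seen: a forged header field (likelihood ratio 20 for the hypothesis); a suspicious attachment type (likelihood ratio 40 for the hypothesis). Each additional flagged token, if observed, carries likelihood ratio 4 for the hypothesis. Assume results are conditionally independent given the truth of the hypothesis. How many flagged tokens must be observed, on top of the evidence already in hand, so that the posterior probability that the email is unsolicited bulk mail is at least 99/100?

Prior odds = 0.0083/0.9917 = 83/9917.
Combined Bayes factor of the evidence already in hand = 20 × 40 = 800.
Odds after that evidence = (83/9917) × 800 = 66400/9917.
Target odds = 0.99/0.01 = 99.
Need 4ⁿ ≥ 99 ÷ (66400/9917) = 981783/66400.
4¹ = 4 falls short of 981783/66400 but 4² = 16 reaches it, so n = 2.

2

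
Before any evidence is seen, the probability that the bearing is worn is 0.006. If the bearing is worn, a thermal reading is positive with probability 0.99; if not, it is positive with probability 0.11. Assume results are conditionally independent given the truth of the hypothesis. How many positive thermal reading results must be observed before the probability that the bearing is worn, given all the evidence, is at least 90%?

Prior odds: 0.006 ÷ 0.994 = 3/497.
Likelihood ratio of a positive = 0.99/0.11 = 9.
Target odds: 0.9 ÷ 0.1 = 9.
Need (3/497) × 9ⁿ ≥ 9, i.e. 9ⁿ ≥ 1491.
9³ = 729 falls short of 1491 but 9⁴ = 6561 reaches it, so n = 4.

4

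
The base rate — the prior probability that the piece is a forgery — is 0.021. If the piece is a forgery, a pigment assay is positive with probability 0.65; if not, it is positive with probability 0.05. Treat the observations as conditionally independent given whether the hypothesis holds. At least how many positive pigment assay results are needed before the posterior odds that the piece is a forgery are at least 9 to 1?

3

Prior odds = 0.021/0.979 = 21/979.
Likelihood ratio of a positive = 0.65/0.05 = 13.
Target odds = 9.
Require 13ⁿ ≥ 9 ÷ (21/979) = 2937/7.
13² = 169 falls short of 2937/7 but 13³ = 2197 reaches it, so n = 3.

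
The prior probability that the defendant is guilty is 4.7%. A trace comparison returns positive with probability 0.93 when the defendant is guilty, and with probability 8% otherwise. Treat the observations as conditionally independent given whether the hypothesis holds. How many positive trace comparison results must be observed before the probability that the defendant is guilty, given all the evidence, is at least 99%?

4

Prior odds = 0.047/0.953 = 47/953.
Likelihood ratio of a positive result = 0.93/0.08 = 11.625.
Target posterior odds = 0.99/0.01 = 99.
Need (47/953) × 11.625ⁿ ≥ 99, i.e. 11.625ⁿ ≥ 94347/47.
11.625³ = 804357/512 falls short of 94347/47 but 11.625⁴ = 74805201/4096 reaches it, so n = 4.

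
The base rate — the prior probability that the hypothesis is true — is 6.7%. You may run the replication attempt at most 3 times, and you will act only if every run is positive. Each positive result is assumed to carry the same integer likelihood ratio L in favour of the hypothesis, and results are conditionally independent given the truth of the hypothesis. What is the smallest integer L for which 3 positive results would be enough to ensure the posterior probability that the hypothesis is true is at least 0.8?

Prior odds = 0.067/0.933 = 67/933.
Target odds = 0.8/0.2 = 4.
Need L³ ≥ 4 ÷ (67/933) = 3732/67.
3³ = 27 < 3732/67 ≤ 64 = 4³, so L = 4.

4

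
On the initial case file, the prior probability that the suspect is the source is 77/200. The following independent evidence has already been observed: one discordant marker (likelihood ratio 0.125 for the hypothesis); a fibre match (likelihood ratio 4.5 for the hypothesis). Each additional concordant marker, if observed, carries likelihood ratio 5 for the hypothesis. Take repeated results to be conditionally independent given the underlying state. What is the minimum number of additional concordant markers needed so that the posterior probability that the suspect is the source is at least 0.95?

3

Prior odds = 0.385/0.615 = 77/123.
Combined Bayes factor of the evidence already in hand = 0.125 × 4.5 = 0.5625.
Odds after that evidence = (77/123) × 0.5625 = 231/656.
Target odds = 0.95/0.05 = 19.
Need 5ⁿ ≥ 19 ÷ (231/656) = 12464/231.
5² = 25 falls short of 12464/231 but 5³ = 125 reaches it, so n = 3.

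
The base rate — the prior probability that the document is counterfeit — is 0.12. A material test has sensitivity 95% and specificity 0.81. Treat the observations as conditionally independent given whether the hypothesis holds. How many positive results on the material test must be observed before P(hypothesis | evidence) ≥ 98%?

Prior odds: 0.12 ÷ 0.88 = 3/22.
False-positive rate = 1 − 0.81 = 0.19; likelihood ratio of a positive = 0.95/0.19 = 5.
Target posterior odds = 0.98/0.02 = 49.
Need (3/22) × 5ⁿ ≥ 49, i.e. 5ⁿ ≥ 1078/3.
5³ = 125 falls short of 1078/3 but 5⁴ = 625 reaches it, so n = 4.

4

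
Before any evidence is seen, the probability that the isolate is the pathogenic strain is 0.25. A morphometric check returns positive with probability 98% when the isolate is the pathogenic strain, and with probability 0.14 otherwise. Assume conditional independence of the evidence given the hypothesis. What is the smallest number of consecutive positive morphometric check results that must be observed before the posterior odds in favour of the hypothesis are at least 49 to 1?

3

Prior odds = 0.25/0.75 = 1/3.
Likelihood ratio of a positive result = 0.98/0.14 = 7.
Target odds = 49.
Require 7ⁿ ≥ 49 ÷ (1/3) = 147.
7² = 49 falls short of 147 but 7³ = 343 reaches it, so n = 3.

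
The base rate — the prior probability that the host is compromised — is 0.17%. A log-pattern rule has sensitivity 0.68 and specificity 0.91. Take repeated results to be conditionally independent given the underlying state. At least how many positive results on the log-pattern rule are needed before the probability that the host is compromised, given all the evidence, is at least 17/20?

Prior odds = 0.0017/0.9983 = 17/9983.
False-positive rate = 1 − 0.91 = 0.09; likelihood ratio of a positive = 0.68/0.09 = 68/9.
Target odds: 0.85 ÷ 0.15 = 17/3.
Need (17/9983) × (68/9)ⁿ ≥ 17/3, i.e. (68/9)ⁿ ≥ 9983/3.
(68/9)⁴ = 21381376/6561 falls short of 9983/3 but (68/9)⁵ ≈24622.5 reaches it, so n = 5.

5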